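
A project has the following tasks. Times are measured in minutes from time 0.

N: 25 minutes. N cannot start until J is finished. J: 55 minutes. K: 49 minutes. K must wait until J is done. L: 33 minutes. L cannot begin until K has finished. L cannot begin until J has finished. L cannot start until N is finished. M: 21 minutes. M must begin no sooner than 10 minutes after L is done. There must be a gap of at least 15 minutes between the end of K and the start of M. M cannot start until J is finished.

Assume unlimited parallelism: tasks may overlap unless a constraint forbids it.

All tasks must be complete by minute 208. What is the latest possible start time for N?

Nothing follows M; the deadline of minute 208 is its only limit. It must start by 208 − 21 = minute 187.
L has to be done before M (must start by minute 187, minus 10-minute gap → minute 177). That means finishing by minute 177, i.e. starting by 177 − 33 = minute 144.
N must finish before L (must start by minute 144). With a 25-minute duration, N must start by 144 − 25 = minute 119.

119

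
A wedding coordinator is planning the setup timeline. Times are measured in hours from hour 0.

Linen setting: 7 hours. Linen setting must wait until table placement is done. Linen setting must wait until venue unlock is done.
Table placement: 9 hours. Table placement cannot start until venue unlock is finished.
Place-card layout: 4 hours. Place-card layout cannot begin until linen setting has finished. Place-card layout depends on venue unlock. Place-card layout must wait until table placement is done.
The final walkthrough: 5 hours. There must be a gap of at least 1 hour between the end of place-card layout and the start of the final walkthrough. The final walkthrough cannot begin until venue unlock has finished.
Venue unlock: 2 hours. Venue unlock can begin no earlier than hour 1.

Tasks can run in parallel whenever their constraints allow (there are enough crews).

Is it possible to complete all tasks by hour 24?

Venue unlock cannot begin until its own release at hour 1. It runs from hour 1 to 1 + 2 = hour 3.
After venue unlock (finishes hour 3), table placement can start at hour 3 and finishes at hour 12.
Linen setting cannot start until table placement (finishes hour 12); venue unlock (finishes hour 3). The controlling bound is hour 12, so linen setting finishes at 12 + 7 = hour 19.
For place-card layout: linen setting (finishes hour 19); venue unlock (finishes hour 3); table placement (finishes hour 12). Taking the maximum gives a start of hour 19, and it finishes at 19 + 4 = hour 23.
For the final walkthrough: place-card layout (finishes hour 23, plus 1-hour gap → hour 24); venue unlock (finishes hour 3). Taking the maximum gives a start of hour 24, and it finishes at 24 + 5 = hour 29.
The earliest everything can be done is hour 29, which is after the deadline of 24, so it is not possible.

No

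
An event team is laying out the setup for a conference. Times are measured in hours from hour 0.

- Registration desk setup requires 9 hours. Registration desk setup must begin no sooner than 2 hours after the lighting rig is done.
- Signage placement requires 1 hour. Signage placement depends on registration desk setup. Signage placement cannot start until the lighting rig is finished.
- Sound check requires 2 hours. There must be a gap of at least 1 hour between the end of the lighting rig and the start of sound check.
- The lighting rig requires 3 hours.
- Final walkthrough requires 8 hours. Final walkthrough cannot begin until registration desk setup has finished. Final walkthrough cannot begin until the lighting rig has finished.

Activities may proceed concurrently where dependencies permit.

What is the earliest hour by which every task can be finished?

Nothing blocks the lighting rig, so it runs from hour 0 to hour 3.
After the lighting rig (finishes hour 3, plus 1-hour gap → hour 4), sound check can start at hour 4 and finishes at hour 6.
After the lighting rig (finishes hour 3, plus 2-hour gap → hour 5), registration desk setup can start at hour 5 and finishes at hour 14.
Final walkthrough needs all of registration desk setup (finishes hour 14); the lighting rig (finishes hour 3). That puts its earliest start at hour 14; it finishes at 14 + 8 = hour 22.
Signage placement has to wait for registration desk setup (finishes hour 14); the lighting rig (finishes hour 3). The latest of these is hour 14, so signage placement runs hour 14 to 14 + 1 = hour 15.
All tasks are finished once the last one completes. Finish times: The lighting rig at 3, Registration desk setup at 14, Signage placement at 15, Sound check at 6, Final walkthrough at 22. The latest is hour 22.

22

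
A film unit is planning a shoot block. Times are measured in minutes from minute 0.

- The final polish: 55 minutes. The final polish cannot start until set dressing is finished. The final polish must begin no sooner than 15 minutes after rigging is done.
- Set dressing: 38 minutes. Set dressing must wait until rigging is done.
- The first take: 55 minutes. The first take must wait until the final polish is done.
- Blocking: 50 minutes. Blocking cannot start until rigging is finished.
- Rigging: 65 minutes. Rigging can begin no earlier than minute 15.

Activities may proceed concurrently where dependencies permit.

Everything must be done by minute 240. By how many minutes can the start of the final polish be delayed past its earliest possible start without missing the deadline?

12

Rigging cannot begin until its own release at minute 15. It runs from minute 15 to 15 + 65 = minute 80.
Set dressing waits on rigging (finishes minute 80), so it starts at minute 80 and finishes at 80 + 38 = minute 118.
The final polish needs all of set dressing (finishes minute 118); rigging (finishes minute 80, plus 15-minute gap → minute 95). That puts its earliest start at minute 118; it finishes at 118 + 55 = minute 173.

Working backward from the deadline:
To finish by minute 240, the first take (duration 55) must start no later than minute 185.
The final polish has to be done before the first take (must start by minute 185). That means finishing by minute 185, i.e. starting by 185 − 55 = minute 130.
So the final polish can start as early as minute 118 and as late as minute 130, giving 130 − 118 = 12 minutes of slack.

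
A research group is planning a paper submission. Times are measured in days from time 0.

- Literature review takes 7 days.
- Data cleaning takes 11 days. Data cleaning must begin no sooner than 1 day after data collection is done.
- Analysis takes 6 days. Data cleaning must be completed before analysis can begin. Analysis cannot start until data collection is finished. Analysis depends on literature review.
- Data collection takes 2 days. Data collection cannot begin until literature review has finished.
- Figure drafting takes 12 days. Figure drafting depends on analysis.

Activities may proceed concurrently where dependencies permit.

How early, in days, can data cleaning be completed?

21

Literature review has no prerequisites, so it starts at day 0 and finishes at day 7.
After literature review (finishes day 7), data collection can start at day 7 and finishes at day 9.
Data cleaning cannot begin until data collection (finishes day 9, plus 1-day gap → day 10). It runs from day 10 to 10 + 11 = day 21.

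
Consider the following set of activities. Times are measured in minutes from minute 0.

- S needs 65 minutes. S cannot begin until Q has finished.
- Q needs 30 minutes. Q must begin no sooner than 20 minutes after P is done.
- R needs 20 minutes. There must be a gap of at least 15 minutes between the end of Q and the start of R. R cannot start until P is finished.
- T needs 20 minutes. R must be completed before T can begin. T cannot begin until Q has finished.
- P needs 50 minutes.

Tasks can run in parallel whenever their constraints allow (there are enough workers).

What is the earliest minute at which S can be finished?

Nothing blocks P, so it runs from minute 0 to minute 50.
After P (finishes minute 50, plus 20-minute gap → minute 70), Q can start at minute 70 and finishes at minute 100.
S waits on Q (finishes minute 100), so it starts at minute 100 and finishes at 100 + 65 = minute 165.

165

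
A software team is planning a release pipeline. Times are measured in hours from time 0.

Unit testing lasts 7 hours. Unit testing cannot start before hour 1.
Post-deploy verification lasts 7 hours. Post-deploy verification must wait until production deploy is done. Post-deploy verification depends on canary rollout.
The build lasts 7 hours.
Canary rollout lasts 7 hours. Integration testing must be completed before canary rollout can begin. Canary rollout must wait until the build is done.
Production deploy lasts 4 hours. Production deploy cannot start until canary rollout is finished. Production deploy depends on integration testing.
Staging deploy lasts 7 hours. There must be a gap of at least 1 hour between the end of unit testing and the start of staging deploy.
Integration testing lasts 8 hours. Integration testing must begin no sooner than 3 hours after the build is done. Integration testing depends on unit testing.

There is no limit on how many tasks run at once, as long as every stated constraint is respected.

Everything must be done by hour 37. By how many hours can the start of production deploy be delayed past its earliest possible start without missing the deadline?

1

After its own release at hour 1, unit testing can start at hour 1 and finishes at hour 8.
The build has no prerequisites, so it starts at hour 0 and finishes at hour 7.
Integration testing cannot start until the build (finishes hour 7, plus 3-hour gap → hour 10); unit testing (finishes hour 8). The controlling bound is hour 10, so integration testing finishes at 10 + 8 = hour 18.
Canary rollout needs all of integration testing (finishes hour 18); the build (finishes hour 7). That puts its earliest start at hour 18; it finishes at 18 + 7 = hour 25.
Production deploy needs all of canary rollout (finishes hour 25); integration testing (finishes hour 18). That puts its earliest start at hour 25; it finishes at 25 + 4 = hour 29.

Working backward from the deadline:
Post-deploy verification has no dependents, so it just needs to finish by hour 37. Starting by 37 − 7 = hour 30 achieves that.
Production deploy has to be done before post-deploy verification (must start by hour 30). That means finishing by hour 30, i.e. starting by 30 − 4 = hour 26.
So production deploy can start as early as hour 25 and as late as hour 26, giving 26 − 25 = 1 hour of slack.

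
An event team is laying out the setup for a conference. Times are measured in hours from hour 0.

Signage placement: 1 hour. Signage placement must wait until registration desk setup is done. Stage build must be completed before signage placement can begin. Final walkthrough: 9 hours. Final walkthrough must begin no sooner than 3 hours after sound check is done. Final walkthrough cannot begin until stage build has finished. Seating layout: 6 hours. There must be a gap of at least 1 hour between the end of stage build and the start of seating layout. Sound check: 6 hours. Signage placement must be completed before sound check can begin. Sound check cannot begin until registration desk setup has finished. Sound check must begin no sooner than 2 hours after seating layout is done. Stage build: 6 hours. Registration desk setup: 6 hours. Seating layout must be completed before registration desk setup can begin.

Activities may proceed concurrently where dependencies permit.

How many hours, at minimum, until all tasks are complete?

38

Nothing blocks stage build, so it runs from hour 0 to hour 6.
Seating layout waits on stage build (finishes hour 6, plus 1-hour gap → hour 7), so it starts at hour 7 and finishes at 7 + 6 = hour 13.
Registration desk setup waits on seating layout (finishes hour 13), so it starts at hour 13 and finishes at 13 + 6 = hour 19.
Signage placement needs all of registration desk setup (finishes hour 19); stage build (finishes hour 6). That puts its earliest start at hour 19; it finishes at 19 + 1 = hour 20.
Sound check has to wait for signage placement (finishes hour 20); registration desk setup (finishes hour 19); seating layout (finishes hour 13, plus 2-hour gap → hour 15). The latest of these is hour 20, so sound check runs hour 20 to 20 + 6 = hour 26.
Final walkthrough has to wait for sound check (finishes hour 26, plus 3-hour gap → hour 29); stage build (finishes hour 6). The latest of these is hour 29, so final walkthrough runs hour 29 to 29 + 9 = hour 38.
All tasks are finished once the last one completes. Finish times: Stage build at 6, Seating layout at 13, Registration desk setup at 19, Signage placement at 20, Sound check at 26, Final walkthrough at 38. The latest is hour 38.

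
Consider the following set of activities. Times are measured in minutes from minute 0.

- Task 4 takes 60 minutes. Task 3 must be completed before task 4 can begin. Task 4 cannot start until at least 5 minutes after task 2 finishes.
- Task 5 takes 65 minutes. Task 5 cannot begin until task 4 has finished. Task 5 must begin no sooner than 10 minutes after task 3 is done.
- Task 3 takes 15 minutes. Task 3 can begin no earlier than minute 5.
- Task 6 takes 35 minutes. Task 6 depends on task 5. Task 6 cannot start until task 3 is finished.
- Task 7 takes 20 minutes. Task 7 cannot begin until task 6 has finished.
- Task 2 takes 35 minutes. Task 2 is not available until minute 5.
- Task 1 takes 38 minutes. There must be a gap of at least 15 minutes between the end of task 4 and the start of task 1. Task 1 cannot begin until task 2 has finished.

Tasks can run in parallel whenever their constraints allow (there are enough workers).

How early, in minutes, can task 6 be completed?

205

Task 3 cannot begin until its own release at minute 5. It runs from minute 5 to 5 + 15 = minute 20.
Task 2 cannot begin until its own release at minute 5. It runs from minute 5 to 5 + 35 = minute 40.
Task 4 needs all of task 3 (finishes minute 20); task 2 (finishes minute 40, plus 5-minute gap → minute 45). That puts its earliest start at minute 45; it finishes at 45 + 60 = minute 105.
For task 5: task 4 (finishes minute 105); task 3 (finishes minute 20, plus 10-minute gap → minute 30). Taking the maximum gives a start of minute 105, and it finishes at 105 + 65 = minute 170.
Task 6 has to wait for task 5 (finishes minute 170); task 3 (finishes minute 20). The latest of these is minute 170, so task 6 runs minute 170 to 170 + 35 = minute 205.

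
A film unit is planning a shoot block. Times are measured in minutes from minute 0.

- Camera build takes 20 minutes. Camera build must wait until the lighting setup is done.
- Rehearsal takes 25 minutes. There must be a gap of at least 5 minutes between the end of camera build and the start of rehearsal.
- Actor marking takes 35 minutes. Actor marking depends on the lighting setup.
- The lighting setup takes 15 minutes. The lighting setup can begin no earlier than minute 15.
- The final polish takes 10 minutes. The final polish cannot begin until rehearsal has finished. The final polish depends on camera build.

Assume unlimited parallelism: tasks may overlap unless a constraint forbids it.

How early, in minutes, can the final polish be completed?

After its own release at minute 15, the lighting setup can start at minute 15 and finishes at minute 30.
After the lighting setup (finishes minute 30), camera build can start at minute 30 and finishes at minute 50.
After camera build (finishes minute 50, plus 5-minute gap → minute 55), rehearsal can start at minute 55 and finishes at minute 80.
The final polish cannot start until rehearsal (finishes minute 80); camera build (finishes minute 50). The controlling bound is minute 80, so the final polish finishes at 80 + 10 = minute 90.

90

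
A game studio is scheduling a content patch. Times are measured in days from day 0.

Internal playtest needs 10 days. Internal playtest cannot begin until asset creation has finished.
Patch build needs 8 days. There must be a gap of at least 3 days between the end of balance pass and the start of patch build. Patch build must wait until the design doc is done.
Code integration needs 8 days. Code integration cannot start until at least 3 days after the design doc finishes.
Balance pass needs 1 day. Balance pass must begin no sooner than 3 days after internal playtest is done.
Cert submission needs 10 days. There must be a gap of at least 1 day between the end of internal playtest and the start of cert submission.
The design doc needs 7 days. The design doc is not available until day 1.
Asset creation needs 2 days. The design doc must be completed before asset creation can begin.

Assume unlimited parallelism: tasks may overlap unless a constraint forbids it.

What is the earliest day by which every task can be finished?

35

The design doc cannot begin until its own release at day 1. It runs from day 1 to 1 + 7 = day 8.
After the design doc (finishes day 8, plus 3-day gap → day 11), code integration can start at day 11 and finishes at day 19.
Asset creation waits on the design doc (finishes day 8), so it starts at day 8 and finishes at 8 + 2 = day 10.
After asset creation (finishes day 10), internal playtest can start at day 10 and finishes at day 20.
Cert submission waits on internal playtest (finishes day 20, plus 1-day gap → day 21), so it starts at day 21 and finishes at 21 + 10 = day 31.
After internal playtest (finishes day 20, plus 3-day gap → day 23), balance pass can start at day 23 and finishes at day 24.
Patch build cannot start until balance pass (finishes day 24, plus 3-day gap → day 27); the design doc (finishes day 8). The controlling bound is day 27, so patch build finishes at 27 + 8 = day 35.
All tasks are finished once the last one completes. Finish times: The design doc at 8, Asset creation at 10, Code integration at 19, Internal playtest at 20, Balance pass at 24, Cert submission at 31, Patch build at 35. The latest is day 35.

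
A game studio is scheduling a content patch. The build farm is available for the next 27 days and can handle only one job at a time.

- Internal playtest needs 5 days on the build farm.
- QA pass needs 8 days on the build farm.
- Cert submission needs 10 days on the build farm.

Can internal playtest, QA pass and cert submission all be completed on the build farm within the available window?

Running back to back, the jobs need 5 + 8 + 10 = 23 days on the build farm.
Since 23 ≤ 27, they fit within the window.

Yes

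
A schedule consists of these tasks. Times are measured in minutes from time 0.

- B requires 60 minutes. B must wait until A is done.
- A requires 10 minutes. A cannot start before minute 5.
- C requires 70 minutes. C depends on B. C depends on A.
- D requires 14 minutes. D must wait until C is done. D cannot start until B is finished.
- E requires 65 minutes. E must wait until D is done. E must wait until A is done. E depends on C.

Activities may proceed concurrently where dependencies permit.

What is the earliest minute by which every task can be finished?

A waits on its own release at minute 5, so it starts at minute 5 and finishes at 5 + 10 = minute 15.
After A (finishes minute 15), B can start at minute 15 and finishes at minute 75.
C has to wait for B (finishes minute 75); A (finishes minute 15). The latest of these is minute 75, so C runs minute 75 to 75 + 70 = minute 145.
D cannot start until C (finishes minute 145); B (finishes minute 75). The controlling bound is minute 145, so D finishes at 145 + 14 = minute 159.
E cannot start until D (finishes minute 159); A (finishes minute 15); C (finishes minute 145). The controlling bound is minute 159, so E finishes at 159 + 65 = minute 224.
All tasks are finished once the last one completes. Finish times: A at 15, B at 75, C at 145, D at 159, E at 224. The latest is minute 224.

224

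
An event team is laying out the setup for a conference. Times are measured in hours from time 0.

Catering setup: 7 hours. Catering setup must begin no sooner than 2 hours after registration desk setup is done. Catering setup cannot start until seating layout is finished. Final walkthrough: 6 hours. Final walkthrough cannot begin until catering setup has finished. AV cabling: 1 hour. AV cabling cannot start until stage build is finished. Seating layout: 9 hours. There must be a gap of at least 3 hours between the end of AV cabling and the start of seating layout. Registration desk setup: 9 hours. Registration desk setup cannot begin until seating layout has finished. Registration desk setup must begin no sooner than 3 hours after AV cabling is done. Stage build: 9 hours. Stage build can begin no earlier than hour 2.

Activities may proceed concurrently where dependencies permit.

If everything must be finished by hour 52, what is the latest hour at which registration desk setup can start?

28

Nothing follows final walkthrough; the deadline of hour 52 is its only limit. It must start by 52 − 6 = hour 46.
Catering setup has to be done before final walkthrough (must start by hour 46). That means finishing by hour 46, i.e. starting by 46 − 7 = hour 39.
Registration desk setup must finish before catering setup (must start by hour 39, minus 2-hour gap → hour 37). With a 9-hour duration, registration desk setup must start by 37 − 9 = hour 28.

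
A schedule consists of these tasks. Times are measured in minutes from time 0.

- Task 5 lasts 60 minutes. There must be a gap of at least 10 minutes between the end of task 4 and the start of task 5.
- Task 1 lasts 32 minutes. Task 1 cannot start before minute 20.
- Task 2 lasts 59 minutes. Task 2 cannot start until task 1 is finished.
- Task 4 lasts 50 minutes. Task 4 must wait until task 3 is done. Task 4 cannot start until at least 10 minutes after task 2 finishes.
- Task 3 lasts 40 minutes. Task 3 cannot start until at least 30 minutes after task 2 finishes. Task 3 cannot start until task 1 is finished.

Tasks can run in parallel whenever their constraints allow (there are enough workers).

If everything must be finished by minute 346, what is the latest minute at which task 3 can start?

Task 5 has no dependents, so it just needs to finish by minute 346. Starting by 346 − 60 = minute 286 achieves that.
Task 4 has to be done before task 5 (must start by minute 286, minus 10-minute gap → minute 276). That means finishing by minute 276, i.e. starting by 276 − 50 = minute 226.
Task 3 has to be done before task 4 (must start by minute 226). That means finishing by minute 226, i.e. starting by 226 − 40 = minute 186.

186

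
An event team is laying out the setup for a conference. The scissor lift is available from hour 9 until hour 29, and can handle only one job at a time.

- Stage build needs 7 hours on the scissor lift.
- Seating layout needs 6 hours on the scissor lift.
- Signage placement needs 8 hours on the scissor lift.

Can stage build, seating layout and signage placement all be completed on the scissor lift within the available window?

No

The scissor lift window is 29 − 9 = 20 hours.
Running back to back, the jobs need 7 + 6 + 8 = 21 hours on the scissor lift.
Since 21 > 20, they cannot all fit.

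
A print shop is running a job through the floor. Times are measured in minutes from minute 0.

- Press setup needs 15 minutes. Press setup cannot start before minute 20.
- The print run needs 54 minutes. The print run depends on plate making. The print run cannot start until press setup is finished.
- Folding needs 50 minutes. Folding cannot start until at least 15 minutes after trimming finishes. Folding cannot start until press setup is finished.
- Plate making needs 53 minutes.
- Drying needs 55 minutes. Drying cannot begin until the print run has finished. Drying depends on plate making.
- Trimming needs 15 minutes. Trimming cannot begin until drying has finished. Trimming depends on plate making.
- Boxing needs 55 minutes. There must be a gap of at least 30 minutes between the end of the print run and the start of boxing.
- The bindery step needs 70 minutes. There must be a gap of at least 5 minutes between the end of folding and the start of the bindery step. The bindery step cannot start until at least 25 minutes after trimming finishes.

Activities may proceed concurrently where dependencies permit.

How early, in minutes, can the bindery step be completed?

Press setup cannot begin until its own release at minute 20. It runs from minute 20 to 20 + 15 = minute 35.
Nothing blocks plate making, so it runs from minute 0 to minute 53.
The print run cannot start until plate making (finishes minute 53); press setup (finishes minute 35). The controlling bound is minute 53, so the print run finishes at 53 + 54 = minute 107.
Drying has to wait for the print run (finishes minute 107); plate making (finishes minute 53). The latest of these is minute 107, so drying runs minute 107 to 107 + 55 = minute 162.
Trimming cannot start until drying (finishes minute 162); plate making (finishes minute 53). The controlling bound is minute 162, so trimming finishes at 162 + 15 = minute 177.
Folding has to wait for trimming (finishes minute 177, plus 15-minute gap → minute 192); press setup (finishes minute 35). The latest of these is minute 192, so folding runs minute 192 to 192 + 50 = minute 242.
The bindery step has to wait for folding (finishes minute 242, plus 5-minute gap → minute 247); trimming (finishes minute 177, plus 25-minute gap → minute 202). The latest of these is minute 247, so the bindery step runs minute 247 to 247 + 70 = minute 317.

317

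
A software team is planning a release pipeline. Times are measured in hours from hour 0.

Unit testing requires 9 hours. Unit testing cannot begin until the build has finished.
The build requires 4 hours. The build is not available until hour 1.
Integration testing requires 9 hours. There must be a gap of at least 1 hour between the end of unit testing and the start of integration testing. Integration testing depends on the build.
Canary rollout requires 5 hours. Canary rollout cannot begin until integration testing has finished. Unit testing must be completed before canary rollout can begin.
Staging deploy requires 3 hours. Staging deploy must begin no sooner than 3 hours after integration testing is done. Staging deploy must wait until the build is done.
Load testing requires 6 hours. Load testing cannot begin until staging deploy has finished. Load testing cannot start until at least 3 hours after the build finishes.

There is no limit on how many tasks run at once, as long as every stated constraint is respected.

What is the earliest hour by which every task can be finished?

36

After its own release at hour 1, the build can start at hour 1 and finishes at hour 5.
After the build (finishes hour 5), unit testing can start at hour 5 and finishes at hour 14.
Integration testing has to wait for unit testing (finishes hour 14, plus 1-hour gap → hour 15); the build (finishes hour 5). The latest of these is hour 15, so integration testing runs hour 15 to 15 + 9 = hour 24.
Canary rollout needs all of integration testing (finishes hour 24); unit testing (finishes hour 14). That puts its earliest start at hour 24; it finishes at 24 + 5 = hour 29.
Staging deploy cannot start until integration testing (finishes hour 24, plus 3-hour gap → hour 27); the build (finishes hour 5). The controlling bound is hour 27, so staging deploy finishes at 27 + 3 = hour 30.
Load testing has to wait for staging deploy (finishes hour 30); the build (finishes hour 5, plus 3-hour gap → hour 8). The latest of these is hour 30, so load testing runs hour 30 to 30 + 6 = hour 36.
All tasks are finished once the last one completes. Finish times: The build at 5, Unit testing at 14, Integration testing at 24, Staging deploy at 30, Canary rollout at 29, Load testing at 36. The latest is hour 36.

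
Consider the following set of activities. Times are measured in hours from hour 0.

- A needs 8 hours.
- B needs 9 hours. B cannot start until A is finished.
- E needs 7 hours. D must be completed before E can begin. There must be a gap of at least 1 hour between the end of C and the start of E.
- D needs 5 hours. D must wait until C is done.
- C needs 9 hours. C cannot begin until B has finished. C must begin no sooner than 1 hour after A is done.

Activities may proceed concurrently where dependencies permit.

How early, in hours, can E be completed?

Nothing blocks A, so it runs from hour 0 to hour 8.
B cannot begin until A (finishes hour 8). It runs from hour 8 to 8 + 9 = hour 17.
C has to wait for B (finishes hour 17); A (finishes hour 8, plus 1-hour gap → hour 9). The latest of these is hour 17, so C runs hour 17 to 17 + 9 = hour 26.
D cannot begin until C (finishes hour 26). It runs from hour 26 to 26 + 5 = hour 31.
E cannot start until D (finishes hour 31); C (finishes hour 26, plus 1-hour gap → hour 27). The controlling bound is hour 31, so E finishes at 31 + 7 = hour 38.

38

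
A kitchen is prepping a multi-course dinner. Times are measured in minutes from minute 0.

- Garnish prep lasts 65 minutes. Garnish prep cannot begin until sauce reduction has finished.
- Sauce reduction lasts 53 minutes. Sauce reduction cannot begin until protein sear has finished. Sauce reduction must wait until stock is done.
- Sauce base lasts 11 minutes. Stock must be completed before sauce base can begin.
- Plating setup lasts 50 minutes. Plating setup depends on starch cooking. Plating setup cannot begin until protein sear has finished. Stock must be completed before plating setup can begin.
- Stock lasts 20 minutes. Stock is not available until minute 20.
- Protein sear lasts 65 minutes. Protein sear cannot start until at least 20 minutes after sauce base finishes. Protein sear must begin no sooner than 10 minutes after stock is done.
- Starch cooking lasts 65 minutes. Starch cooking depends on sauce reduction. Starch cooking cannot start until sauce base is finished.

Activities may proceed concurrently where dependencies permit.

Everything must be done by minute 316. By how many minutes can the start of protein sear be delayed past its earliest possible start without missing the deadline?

Stock cannot begin until its own release at minute 20. It runs from minute 20 to 20 + 20 = minute 40.
Sauce base waits on stock (finishes minute 40), so it starts at minute 40 and finishes at 40 + 11 = minute 51.
Protein sear cannot start until sauce base (finishes minute 51, plus 20-minute gap → minute 71); stock (finishes minute 40, plus 10-minute gap → minute 50). The controlling bound is minute 71, so protein sear finishes at 71 + 65 = minute 136.

Working backward from the deadline:
Plating setup must finish by minute 316; it takes 50 minutes, so it must start by 316 − 50 = minute 266.
Since plating setup (must start by minute 266) depends on it, starch cooking must finish by minute 266. Backing off its 65-minute duration gives a latest start of minute 201.
Garnish prep has no dependents, so it just needs to finish by minute 316. Starting by 316 − 65 = minute 251 achieves that.
For sauce reduction: starch cooking (must start by minute 201); garnish prep (must start by minute 251). The most restrictive is minute 201; with a 53-minute duration, sauce reduction must start by minute 148.
Protein sear feeds sauce reduction (must start by minute 148); plating setup (must start by minute 266). Taking the minimum, protein sear must finish by minute 148 and start by 148 − 65 = minute 83.
So protein sear can start as early as minute 71 and as late as minute 83, giving 83 − 71 = 12 minutes of slack.

12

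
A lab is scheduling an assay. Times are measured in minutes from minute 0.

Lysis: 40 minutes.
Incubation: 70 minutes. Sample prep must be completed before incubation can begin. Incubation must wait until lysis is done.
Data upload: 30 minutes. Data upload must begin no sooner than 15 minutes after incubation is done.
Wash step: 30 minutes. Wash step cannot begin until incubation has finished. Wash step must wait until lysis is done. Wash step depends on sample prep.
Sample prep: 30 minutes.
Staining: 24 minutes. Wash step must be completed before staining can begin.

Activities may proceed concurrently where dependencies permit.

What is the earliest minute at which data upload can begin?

125

Lysis has no prerequisites, so it starts at minute 0 and finishes at minute 40.
Nothing blocks sample prep, so it runs from minute 0 to minute 30.
Incubation cannot start until sample prep (finishes minute 30); lysis (finishes minute 40). The controlling bound is minute 40, so incubation finishes at 40 + 70 = minute 110.
Data upload waits on incubation (finishes minute 110, plus 15-minute gap → minute 125), so the earliest it can start is minute 125.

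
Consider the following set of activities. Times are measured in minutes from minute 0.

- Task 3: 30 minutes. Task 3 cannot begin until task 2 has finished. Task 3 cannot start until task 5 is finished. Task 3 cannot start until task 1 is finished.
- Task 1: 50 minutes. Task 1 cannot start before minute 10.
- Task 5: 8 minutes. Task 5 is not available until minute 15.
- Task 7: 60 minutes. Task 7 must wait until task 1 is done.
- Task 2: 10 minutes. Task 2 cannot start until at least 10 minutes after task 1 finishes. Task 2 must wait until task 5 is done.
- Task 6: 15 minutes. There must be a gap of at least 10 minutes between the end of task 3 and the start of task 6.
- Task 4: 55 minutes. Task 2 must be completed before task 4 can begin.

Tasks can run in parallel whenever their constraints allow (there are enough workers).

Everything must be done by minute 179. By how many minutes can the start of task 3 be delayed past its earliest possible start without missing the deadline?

Task 5 cannot begin until its own release at minute 15. It runs from minute 15 to 15 + 8 = minute 23.
After its own release at minute 10, task 1 can start at minute 10 and finishes at minute 60.
Task 2 cannot start until task 1 (finishes minute 60, plus 10-minute gap → minute 70); task 5 (finishes minute 23). The controlling bound is minute 70, so task 2 finishes at 70 + 10 = minute 80.
Task 3 has to wait for task 2 (finishes minute 80); task 5 (finishes minute 23); task 1 (finishes minute 60). The latest of these is minute 80, so task 3 runs minute 80 to 80 + 30 = minute 110.

Working backward from the deadline:
Nothing follows task 6; the deadline of minute 179 is its only limit. It must start by 179 − 15 = minute 164.
Since task 6 (must start by minute 164, minus 10-minute gap → minute 154) depends on it, task 3 must finish by minute 154. Backing off its 30-minute duration gives a latest start of minute 124.
So task 3 can start as early as minute 80 and as late as minute 124, giving 124 − 80 = 44 minutes of slack.

44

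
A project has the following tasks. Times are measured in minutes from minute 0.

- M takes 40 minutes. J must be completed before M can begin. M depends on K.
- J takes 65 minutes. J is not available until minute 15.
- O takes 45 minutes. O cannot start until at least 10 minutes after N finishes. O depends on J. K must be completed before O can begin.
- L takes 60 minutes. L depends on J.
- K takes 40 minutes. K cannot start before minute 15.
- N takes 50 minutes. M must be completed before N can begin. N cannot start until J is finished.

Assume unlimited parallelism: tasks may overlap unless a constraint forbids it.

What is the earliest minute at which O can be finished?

K cannot begin until its own release at minute 15. It runs from minute 15 to 15 + 40 = minute 55.
J cannot begin until its own release at minute 15. It runs from minute 15 to 15 + 65 = minute 80.
M has to wait for J (finishes minute 80); K (finishes minute 55). The latest of these is minute 80, so M runs minute 80 to 80 + 40 = minute 120.
For N: M (finishes minute 120); J (finishes minute 80). Taking the maximum gives a start of minute 120, and it finishes at 120 + 50 = minute 170.
O cannot start until N (finishes minute 170, plus 10-minute gap → minute 180); J (finishes minute 80); K (finishes minute 55). The controlling bound is minute 180, so O finishes at 180 + 45 = minute 225.

225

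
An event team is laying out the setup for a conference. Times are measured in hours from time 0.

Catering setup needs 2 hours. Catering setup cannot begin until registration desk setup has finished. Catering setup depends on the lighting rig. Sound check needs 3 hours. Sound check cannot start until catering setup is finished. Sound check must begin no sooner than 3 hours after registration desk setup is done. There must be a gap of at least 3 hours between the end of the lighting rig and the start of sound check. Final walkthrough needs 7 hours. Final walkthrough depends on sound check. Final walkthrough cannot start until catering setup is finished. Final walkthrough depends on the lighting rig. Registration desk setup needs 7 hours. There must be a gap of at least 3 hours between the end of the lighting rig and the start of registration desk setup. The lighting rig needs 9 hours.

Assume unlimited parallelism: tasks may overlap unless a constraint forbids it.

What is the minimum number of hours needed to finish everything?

32

The lighting rig can start immediately at hour 0; it finishes at hour 9.
Registration desk setup waits on the lighting rig (finishes hour 9, plus 3-hour gap → hour 12), so it starts at hour 12 and finishes at 12 + 7 = hour 19.
For catering setup: registration desk setup (finishes hour 19); the lighting rig (finishes hour 9). Taking the maximum gives a start of hour 19, and it finishes at 19 + 2 = hour 21.
Sound check needs all of catering setup (finishes hour 21); registration desk setup (finishes hour 19, plus 3-hour gap → hour 22); the lighting rig (finishes hour 9, plus 3-hour gap → hour 12). That puts its earliest start at hour 22; it finishes at 22 + 3 = hour 25.
Final walkthrough has to wait for sound check (finishes hour 25); catering setup (finishes hour 21); the lighting rig (finishes hour 9). The latest of these is hour 25, so final walkthrough runs hour 25 to 25 + 7 = hour 32.
All tasks are finished once the last one completes. Finish times: The lighting rig at 9, Registration desk setup at 19, Catering setup at 21, Sound check at 25, Final walkthrough at 32. The latest is hour 32.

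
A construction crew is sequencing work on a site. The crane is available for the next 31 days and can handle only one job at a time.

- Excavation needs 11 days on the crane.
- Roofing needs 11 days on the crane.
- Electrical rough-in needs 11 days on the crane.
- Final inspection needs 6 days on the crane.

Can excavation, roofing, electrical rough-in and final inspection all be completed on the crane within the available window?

Running back to back, the jobs need 11 + 11 + 11 + 6 = 39 days on the crane.
Since 39 > 31, they cannot all fit.

No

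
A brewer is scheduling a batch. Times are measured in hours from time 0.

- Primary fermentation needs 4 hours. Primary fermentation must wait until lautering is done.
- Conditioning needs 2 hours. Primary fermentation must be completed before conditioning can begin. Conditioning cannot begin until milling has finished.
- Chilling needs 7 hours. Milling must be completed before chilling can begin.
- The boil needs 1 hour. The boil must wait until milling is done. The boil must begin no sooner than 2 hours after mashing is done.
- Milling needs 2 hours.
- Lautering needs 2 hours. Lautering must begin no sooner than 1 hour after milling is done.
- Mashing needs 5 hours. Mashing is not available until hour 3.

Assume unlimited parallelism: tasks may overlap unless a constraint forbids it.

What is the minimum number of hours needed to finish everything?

Mashing waits on its own release at hour 3, so it starts at hour 3 and finishes at 3 + 5 = hour 8.
Milling can start immediately at hour 0; it finishes at hour 2.
Chilling waits on milling (finishes hour 2), so it starts at hour 2 and finishes at 2 + 7 = hour 9.
For the boil: milling (finishes hour 2); mashing (finishes hour 8, plus 2-hour gap → hour 10). Taking the maximum gives a start of hour 10, and it finishes at 10 + 1 = hour 11.
Lautering cannot begin until milling (finishes hour 2, plus 1-hour gap → hour 3). It runs from hour 3 to 3 + 2 = hour 5.
Primary fermentation waits on lautering (finishes hour 5), so it starts at hour 5 and finishes at 5 + 4 = hour 9.
Conditioning cannot start until primary fermentation (finishes hour 9); milling (finishes hour 2). The controlling bound is hour 9, so conditioning finishes at 9 + 2 = hour 11.
All tasks are finished once the last one completes. Finish times: Milling at 2, Mashing at 8, Lautering at 5, The boil at 11, Chilling at 9, Primary fermentation at 9, Conditioning at 11. The latest is hour 11.

11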